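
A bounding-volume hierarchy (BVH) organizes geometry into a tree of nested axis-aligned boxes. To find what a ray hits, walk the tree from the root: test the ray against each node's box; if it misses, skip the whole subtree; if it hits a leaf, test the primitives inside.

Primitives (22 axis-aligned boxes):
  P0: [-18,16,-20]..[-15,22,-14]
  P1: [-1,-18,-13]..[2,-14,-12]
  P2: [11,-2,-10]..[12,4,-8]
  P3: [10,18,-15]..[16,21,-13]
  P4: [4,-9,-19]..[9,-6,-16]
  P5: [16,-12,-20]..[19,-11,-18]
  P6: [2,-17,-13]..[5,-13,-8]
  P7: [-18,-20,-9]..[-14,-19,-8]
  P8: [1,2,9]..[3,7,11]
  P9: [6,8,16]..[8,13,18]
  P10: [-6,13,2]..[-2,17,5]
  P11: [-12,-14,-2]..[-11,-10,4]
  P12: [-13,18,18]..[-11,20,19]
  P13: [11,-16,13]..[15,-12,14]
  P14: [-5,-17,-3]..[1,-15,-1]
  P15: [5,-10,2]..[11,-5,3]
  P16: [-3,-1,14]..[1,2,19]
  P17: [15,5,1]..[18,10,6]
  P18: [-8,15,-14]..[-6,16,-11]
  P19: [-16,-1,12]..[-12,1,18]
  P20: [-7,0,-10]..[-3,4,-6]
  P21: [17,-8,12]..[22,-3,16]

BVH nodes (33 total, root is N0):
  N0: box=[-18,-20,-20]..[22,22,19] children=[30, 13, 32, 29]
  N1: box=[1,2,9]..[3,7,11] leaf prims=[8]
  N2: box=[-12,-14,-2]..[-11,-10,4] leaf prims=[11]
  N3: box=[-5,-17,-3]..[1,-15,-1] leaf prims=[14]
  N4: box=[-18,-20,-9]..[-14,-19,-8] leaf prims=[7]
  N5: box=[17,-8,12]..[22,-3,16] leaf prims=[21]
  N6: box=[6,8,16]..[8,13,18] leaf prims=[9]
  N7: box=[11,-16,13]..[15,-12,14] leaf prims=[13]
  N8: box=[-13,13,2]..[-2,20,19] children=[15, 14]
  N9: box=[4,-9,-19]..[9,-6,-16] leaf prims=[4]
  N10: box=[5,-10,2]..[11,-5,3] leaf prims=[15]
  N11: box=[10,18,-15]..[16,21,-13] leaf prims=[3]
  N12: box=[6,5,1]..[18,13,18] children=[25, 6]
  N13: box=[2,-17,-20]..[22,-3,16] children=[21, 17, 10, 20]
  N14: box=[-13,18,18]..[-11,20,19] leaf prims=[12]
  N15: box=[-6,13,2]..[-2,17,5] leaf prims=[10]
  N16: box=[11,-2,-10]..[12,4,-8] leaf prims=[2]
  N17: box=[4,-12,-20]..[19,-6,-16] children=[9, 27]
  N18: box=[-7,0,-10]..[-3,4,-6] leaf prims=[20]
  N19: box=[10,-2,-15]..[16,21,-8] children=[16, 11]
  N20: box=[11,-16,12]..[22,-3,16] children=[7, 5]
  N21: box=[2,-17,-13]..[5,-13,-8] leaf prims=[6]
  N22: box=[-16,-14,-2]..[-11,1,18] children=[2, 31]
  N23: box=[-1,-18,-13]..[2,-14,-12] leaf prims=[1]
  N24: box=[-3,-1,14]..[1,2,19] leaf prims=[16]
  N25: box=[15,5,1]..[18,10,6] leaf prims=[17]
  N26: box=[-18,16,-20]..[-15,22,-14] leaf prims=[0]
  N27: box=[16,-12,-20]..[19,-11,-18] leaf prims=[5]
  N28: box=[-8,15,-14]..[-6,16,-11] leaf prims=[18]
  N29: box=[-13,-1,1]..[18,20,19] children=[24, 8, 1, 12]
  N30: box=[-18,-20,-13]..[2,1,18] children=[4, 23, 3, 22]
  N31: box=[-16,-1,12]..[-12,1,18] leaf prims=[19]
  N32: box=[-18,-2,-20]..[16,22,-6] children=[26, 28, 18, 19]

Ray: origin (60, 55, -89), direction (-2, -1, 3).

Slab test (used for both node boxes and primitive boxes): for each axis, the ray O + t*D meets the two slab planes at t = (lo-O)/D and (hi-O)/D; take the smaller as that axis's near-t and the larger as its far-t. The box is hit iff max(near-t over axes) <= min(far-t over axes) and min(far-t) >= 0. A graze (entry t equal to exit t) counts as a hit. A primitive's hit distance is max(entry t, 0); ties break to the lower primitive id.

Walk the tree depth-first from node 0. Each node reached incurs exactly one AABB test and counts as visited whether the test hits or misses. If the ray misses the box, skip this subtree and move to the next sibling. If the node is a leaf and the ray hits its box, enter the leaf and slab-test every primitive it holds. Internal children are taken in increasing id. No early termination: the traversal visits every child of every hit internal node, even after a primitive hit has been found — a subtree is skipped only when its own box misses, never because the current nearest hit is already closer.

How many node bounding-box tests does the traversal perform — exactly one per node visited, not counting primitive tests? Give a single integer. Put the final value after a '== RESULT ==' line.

Trace the traversal:
N0 x:[19,39] y:[33,75] z:[23,36] -> hit [33,36], descend [13, 29, 30, 32]
  N13 x:[19,29] y:[58,72] z:[23,35] -> miss, prune
  N29 x:[21,73/2] y:[35,56] z:[30,36] -> hit [35,36], descend [1, 8, 12, 24]
    N1 x:[57/2,59/2] y:[48,53] z:[98/3,100/3] -> miss, prune
    N8 x:[31,73/2] y:[35,42] z:[91/3,36] -> hit [35,36], descend [14, 15]
      N14 x:[71/2,73/2] y:[35,37] z:[107/3,36] -> hit [107/3,36] leaf, test {P12@t=107/3}
      N15 x:[31,33] y:[38,42] z:[91/3,94/3] -> miss, prune
    N12 x:[21,27] y:[42,50] z:[30,107/3] -> miss, prune
    N24 x:[59/2,63/2] y:[53,56] z:[103/3,36] -> miss, prune
  N30 x:[29,39] y:[54,75] z:[76/3,107/3] -> miss, prune
  N32 x:[22,39] y:[33,57] z:[23,83/3] -> miss, prune

order=[0, 13, 29, 1, 8, 14, 15, 12, 24, 30, 32]  |boxes|=11  |leaves|=1  hit=P12

== RESULT ==
11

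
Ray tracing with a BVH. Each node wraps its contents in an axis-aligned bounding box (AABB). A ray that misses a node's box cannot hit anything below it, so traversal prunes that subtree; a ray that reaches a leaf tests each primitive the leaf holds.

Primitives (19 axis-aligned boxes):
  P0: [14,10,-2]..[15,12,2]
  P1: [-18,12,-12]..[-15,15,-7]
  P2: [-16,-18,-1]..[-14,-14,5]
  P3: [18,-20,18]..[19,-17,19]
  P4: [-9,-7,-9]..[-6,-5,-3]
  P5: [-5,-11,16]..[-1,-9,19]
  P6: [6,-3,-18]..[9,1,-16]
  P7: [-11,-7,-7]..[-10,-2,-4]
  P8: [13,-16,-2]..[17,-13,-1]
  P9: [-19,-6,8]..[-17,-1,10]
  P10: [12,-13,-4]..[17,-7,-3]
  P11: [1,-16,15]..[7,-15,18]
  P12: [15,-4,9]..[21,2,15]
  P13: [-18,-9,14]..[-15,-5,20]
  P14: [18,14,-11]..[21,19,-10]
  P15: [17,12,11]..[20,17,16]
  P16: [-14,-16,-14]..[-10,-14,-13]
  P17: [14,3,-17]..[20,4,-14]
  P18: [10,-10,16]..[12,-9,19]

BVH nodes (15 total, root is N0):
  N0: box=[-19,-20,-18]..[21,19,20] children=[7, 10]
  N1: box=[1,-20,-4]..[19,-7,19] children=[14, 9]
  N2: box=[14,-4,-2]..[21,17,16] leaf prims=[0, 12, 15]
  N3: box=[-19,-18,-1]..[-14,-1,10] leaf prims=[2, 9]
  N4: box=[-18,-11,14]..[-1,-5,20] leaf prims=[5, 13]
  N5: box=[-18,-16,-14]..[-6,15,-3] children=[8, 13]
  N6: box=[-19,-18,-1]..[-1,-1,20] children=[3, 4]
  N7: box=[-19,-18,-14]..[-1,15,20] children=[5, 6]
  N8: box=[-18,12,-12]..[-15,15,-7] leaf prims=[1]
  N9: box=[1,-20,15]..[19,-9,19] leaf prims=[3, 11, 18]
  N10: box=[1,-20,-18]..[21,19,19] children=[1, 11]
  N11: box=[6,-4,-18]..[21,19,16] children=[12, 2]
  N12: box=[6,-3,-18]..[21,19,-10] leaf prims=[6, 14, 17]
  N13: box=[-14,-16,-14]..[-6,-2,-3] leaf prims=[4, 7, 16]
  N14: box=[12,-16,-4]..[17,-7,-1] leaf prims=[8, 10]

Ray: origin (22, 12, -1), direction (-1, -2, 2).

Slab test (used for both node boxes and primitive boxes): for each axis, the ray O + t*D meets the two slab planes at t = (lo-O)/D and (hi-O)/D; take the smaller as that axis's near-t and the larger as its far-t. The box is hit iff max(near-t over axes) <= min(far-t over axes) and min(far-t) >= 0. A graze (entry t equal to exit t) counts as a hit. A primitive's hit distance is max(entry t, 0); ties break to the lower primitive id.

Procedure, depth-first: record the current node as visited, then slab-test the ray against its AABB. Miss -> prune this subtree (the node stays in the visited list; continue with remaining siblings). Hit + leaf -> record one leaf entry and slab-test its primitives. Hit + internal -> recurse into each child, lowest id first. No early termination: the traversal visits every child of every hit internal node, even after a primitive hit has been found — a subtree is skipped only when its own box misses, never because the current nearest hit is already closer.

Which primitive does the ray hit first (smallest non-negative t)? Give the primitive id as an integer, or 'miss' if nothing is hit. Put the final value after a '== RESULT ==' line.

Traverse from the root:
N0 x:[1,41] y:[-7/2,16] z:[-17/2,21/2] -> hit [1,21/2], descend [7, 10]
  N7 x:[23,41] y:[-3/2,15] z:[-13/2,21/2] -> miss, prune
  N10 x:[1,21] y:[-7/2,16] z:[-17/2,10] -> hit [1,10], descend [1, 11]
    N1 x:[3,21] y:[19/2,16] z:[-3/2,10] -> hit [19/2,10], descend [9, 14]
      N9 x:[3,21] y:[21/2,16] z:[8,10] -> miss, prune
      N14 x:[5,10] y:[19/2,14] z:[-3/2,0] -> miss, prune
    N11 x:[1,16] y:[-7/2,8] z:[-17/2,17/2] -> hit [1,8], descend [2, 12]
      N2 x:[1,8] y:[-5/2,8] z:[-1/2,17/2] -> hit [1,8] leaf, test {P0(miss), P12@t=5, P15(miss)}
      N12 x:[1,16] y:[-7/2,15/2] z:[-17/2,-9/2] -> miss, prune

Visited [0, 7, 10, 1, 9, 14, 11, 2, 12]. Tests: 9 box, 1 leaf. Nearest: P12.

== RESULT ==
12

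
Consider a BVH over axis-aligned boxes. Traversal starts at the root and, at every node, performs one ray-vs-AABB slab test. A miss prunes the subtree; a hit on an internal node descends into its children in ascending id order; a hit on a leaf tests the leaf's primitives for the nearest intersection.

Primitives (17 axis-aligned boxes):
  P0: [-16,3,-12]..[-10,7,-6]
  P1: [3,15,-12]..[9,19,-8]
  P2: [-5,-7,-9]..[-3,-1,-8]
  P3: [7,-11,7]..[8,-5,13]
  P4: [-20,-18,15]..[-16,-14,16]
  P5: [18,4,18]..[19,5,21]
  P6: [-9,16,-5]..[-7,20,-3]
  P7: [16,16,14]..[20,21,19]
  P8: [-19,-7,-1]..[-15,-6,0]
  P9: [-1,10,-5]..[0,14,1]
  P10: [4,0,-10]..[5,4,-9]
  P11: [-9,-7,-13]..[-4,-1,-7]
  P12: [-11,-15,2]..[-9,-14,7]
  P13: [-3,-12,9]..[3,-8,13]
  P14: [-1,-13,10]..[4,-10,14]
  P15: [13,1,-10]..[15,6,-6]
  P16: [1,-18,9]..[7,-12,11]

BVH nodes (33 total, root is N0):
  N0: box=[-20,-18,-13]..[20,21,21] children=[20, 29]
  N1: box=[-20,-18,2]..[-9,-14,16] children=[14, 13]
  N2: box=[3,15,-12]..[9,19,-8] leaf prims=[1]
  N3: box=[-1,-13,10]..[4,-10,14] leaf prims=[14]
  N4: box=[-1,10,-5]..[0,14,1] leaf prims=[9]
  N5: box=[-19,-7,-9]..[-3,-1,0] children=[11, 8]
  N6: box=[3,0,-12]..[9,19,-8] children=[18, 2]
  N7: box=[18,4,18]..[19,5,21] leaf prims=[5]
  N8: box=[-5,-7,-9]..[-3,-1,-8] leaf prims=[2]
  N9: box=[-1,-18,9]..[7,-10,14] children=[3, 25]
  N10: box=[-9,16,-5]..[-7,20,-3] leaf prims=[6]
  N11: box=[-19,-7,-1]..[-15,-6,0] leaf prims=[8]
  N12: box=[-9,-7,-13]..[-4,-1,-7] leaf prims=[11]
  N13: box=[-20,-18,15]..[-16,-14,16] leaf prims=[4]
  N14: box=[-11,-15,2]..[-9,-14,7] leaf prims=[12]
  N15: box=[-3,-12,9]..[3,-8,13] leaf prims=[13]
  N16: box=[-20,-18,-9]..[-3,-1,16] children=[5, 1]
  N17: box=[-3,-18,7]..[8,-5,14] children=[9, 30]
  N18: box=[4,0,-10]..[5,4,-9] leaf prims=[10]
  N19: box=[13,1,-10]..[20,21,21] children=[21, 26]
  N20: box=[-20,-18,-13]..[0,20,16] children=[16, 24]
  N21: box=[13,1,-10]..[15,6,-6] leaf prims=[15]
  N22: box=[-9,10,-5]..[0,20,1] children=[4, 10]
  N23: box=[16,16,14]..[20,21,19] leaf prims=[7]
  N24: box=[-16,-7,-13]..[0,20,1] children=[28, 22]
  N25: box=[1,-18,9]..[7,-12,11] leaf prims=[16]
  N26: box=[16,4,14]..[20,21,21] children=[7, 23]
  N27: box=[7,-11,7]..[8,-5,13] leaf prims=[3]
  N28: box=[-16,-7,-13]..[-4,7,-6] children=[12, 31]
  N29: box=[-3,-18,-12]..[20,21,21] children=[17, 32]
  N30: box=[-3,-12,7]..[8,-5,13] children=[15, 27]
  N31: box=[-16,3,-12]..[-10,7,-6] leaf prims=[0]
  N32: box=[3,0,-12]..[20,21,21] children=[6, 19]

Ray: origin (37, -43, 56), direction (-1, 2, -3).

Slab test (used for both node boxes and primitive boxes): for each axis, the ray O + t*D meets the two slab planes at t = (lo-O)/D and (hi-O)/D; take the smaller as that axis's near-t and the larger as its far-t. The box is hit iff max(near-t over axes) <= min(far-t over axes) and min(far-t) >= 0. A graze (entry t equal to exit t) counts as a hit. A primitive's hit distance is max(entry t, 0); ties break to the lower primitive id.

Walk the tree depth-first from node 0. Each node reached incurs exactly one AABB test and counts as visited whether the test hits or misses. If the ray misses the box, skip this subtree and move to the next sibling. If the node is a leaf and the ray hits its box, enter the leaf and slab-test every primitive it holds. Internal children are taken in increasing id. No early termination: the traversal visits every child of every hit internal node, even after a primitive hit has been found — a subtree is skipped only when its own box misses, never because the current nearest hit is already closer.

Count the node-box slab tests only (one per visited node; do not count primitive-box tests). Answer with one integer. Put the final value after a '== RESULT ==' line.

Traverse from the root:
N0 x:[17,57] y:[25/2,32] z:[35/3,23] -> hit [17,23], descend [20, 29]
  N20 x:[37,57] y:[25/2,63/2] z:[40/3,23] -> miss, prune
  N29 x:[17,40] y:[25/2,32] z:[35/3,68/3] -> hit [17,68/3], descend [17, 32]
    N17 x:[29,40] y:[25/2,19] z:[14,49/3] -> miss, prune
    N32 x:[17,34] y:[43/2,32] z:[35/3,68/3] -> hit [43/2,68/3], descend [6, 19]
      N6 x:[28,34] y:[43/2,31] z:[64/3,68/3] -> miss, prune
      N19 x:[17,24] y:[22,32] z:[35/3,22] -> hit [22,22], descend [21, 26]
        N21 x:[22,24] y:[22,49/2] z:[62/3,22] -> hit [22,22] leaf, test {P15@t=22}
        N26 x:[17,21] y:[47/2,32] z:[35/3,14] -> miss, prune

Summary -> nodes [0, 20, 29, 17, 32, 6, 19, 21, 26]; box-tests=9; leaf-entries=1; first=P15

== RESULT ==
9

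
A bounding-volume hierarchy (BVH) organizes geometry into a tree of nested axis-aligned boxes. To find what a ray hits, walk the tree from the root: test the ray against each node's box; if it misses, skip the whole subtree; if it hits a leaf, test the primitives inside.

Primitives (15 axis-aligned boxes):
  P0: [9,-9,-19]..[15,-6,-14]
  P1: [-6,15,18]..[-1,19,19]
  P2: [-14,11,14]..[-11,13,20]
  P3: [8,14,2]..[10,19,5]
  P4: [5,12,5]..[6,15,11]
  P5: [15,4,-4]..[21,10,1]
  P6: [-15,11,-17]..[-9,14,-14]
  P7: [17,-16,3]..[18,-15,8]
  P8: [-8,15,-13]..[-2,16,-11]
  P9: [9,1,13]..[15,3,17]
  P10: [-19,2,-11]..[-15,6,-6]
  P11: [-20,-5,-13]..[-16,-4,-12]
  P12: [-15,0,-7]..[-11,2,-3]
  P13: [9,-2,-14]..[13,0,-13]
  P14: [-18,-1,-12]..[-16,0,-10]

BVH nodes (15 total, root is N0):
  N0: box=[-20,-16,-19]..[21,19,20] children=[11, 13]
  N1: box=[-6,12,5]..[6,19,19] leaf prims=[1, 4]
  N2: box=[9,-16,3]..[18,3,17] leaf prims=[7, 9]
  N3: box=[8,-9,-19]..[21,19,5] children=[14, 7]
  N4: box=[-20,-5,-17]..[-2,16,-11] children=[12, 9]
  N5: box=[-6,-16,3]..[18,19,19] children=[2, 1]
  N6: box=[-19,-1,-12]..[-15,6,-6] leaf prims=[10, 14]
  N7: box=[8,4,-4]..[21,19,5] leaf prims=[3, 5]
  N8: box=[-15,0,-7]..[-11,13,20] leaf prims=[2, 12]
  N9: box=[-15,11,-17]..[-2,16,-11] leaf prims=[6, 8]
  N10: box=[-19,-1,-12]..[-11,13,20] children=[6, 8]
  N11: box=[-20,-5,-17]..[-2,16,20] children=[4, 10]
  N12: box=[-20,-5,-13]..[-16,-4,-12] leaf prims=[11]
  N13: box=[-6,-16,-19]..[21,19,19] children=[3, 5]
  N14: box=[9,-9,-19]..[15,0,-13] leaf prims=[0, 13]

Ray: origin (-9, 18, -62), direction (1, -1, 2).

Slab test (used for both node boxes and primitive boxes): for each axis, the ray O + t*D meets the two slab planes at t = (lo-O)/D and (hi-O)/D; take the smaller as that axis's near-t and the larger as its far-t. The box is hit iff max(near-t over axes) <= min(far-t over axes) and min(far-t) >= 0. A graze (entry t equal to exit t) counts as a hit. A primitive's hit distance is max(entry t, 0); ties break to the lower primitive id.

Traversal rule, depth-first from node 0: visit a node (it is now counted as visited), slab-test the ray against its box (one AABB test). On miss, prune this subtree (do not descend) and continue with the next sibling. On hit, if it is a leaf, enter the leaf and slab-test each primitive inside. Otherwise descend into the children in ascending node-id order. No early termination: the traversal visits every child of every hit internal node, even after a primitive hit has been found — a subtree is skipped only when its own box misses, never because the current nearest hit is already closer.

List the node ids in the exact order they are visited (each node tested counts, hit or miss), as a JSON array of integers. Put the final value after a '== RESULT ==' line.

Trace the traversal:
N0 x:[-11,30] y:[-1,34] z:[43/2,41] -> hit [43/2,30], descend [11, 13]
  N11 x:[-11,7] y:[2,23] z:[45/2,41] -> miss, prune
  N13 x:[3,30] y:[-1,34] z:[43/2,81/2] -> hit [43/2,30], descend [3, 5]
    N3 x:[17,30] y:[-1,27] z:[43/2,67/2] -> hit [43/2,27], descend [7, 14]
      N7 x:[17,30] y:[-1,14] z:[29,67/2] -> miss, prune
      N14 x:[18,24] y:[18,27] z:[43/2,49/2] -> hit [43/2,24] leaf, test {P0@t=24, P13(miss)}
    N5 x:[3,27] y:[-1,34] z:[65/2,81/2] -> miss, prune

Summary -> nodes [0, 11, 13, 3, 7, 14, 5]; box-tests=7; leaf-entries=1; first=P0

== RESULT ==
[0, 11, 13, 3, 7, 14, 5]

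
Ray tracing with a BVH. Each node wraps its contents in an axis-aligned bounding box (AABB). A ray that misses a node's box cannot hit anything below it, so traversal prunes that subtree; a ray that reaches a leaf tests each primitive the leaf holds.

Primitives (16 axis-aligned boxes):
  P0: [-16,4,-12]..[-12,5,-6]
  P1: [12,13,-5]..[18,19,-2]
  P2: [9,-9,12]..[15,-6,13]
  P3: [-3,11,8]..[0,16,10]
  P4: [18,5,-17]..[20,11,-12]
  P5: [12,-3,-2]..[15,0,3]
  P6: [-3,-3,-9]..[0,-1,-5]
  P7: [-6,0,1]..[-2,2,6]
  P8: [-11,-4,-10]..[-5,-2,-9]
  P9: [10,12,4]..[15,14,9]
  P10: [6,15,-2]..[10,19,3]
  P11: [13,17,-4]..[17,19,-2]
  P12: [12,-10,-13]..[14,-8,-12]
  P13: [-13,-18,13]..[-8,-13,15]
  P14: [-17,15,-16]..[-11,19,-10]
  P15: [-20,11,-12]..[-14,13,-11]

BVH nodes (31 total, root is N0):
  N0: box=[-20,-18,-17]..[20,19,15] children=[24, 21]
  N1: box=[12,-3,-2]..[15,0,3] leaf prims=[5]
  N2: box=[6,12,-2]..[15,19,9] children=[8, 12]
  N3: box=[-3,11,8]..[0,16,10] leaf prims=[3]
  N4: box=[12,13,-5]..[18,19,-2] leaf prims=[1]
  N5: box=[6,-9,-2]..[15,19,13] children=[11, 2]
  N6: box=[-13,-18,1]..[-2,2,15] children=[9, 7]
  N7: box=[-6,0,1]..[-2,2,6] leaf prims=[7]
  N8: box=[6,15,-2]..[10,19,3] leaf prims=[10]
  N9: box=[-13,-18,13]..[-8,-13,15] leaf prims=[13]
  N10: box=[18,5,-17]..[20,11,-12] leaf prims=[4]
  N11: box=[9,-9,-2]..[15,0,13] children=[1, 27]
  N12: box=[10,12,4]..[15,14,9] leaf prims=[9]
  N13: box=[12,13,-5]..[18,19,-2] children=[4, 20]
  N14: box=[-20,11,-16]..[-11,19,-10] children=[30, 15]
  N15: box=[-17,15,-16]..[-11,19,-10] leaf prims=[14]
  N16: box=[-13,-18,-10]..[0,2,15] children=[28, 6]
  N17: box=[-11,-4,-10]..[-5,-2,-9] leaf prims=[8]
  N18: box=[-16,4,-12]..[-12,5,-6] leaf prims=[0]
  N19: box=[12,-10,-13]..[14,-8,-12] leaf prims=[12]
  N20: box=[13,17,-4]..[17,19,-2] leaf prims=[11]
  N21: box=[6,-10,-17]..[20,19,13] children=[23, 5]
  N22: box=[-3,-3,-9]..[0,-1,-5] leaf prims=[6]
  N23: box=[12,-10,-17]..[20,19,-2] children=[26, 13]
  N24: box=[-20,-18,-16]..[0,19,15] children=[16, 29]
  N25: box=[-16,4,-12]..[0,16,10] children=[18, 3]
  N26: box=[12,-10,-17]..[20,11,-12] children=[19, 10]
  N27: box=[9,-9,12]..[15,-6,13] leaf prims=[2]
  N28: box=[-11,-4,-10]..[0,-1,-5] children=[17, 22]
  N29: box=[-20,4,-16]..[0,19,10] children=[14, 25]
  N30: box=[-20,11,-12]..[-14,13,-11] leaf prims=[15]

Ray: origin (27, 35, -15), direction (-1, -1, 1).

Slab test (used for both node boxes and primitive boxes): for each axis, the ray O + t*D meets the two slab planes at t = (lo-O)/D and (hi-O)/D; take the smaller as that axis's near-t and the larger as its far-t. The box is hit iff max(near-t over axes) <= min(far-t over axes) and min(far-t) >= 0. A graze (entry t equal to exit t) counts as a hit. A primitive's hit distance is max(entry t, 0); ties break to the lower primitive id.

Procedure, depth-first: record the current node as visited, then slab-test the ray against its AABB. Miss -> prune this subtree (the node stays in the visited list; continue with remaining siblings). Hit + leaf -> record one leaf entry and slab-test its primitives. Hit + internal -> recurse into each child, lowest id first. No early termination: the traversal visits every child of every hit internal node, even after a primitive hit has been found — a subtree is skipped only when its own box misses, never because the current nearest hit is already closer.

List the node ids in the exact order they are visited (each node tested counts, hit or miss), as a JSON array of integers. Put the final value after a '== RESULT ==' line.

Trace the traversal:
N0 x:[7,47] y:[16,53] z:[-2,30] -> hit [16,30], descend [21, 24]
  N21 x:[7,21] y:[16,45] z:[-2,28] -> hit [16,21], descend [5, 23]
    N5 x:[12,21] y:[16,44] z:[13,28] -> hit [16,21], descend [2, 11]
      N2 x:[12,21] y:[16,23] z:[13,24] -> hit [16,21], descend [8, 12]
        N8 x:[17,21] y:[16,20] z:[13,18] -> hit [17,18] leaf, test {P10@t=17}
        N12 x:[12,17] y:[21,23] z:[19,24] -> miss, prune
      N11 x:[12,18] y:[35,44] z:[13,28] -> miss, prune
    N23 x:[7,15] y:[16,45] z:[-2,13] -> miss, prune
  N24 x:[27,47] y:[16,53] z:[-1,30] -> hit [27,30], descend [16, 29]
    N16 x:[27,40] y:[33,53] z:[5,30] -> miss, prune
    N29 x:[27,47] y:[16,31] z:[-1,25] -> miss, prune

11 AABB tests over nodes [0, 21, 5, 2, 8, 12, 11, 23, 24, 16, 29]; 1 leaf entered; closest P10.

== RESULT ==
[0, 21, 5, 2, 8, 12, 11, 23, 24, 16, 29]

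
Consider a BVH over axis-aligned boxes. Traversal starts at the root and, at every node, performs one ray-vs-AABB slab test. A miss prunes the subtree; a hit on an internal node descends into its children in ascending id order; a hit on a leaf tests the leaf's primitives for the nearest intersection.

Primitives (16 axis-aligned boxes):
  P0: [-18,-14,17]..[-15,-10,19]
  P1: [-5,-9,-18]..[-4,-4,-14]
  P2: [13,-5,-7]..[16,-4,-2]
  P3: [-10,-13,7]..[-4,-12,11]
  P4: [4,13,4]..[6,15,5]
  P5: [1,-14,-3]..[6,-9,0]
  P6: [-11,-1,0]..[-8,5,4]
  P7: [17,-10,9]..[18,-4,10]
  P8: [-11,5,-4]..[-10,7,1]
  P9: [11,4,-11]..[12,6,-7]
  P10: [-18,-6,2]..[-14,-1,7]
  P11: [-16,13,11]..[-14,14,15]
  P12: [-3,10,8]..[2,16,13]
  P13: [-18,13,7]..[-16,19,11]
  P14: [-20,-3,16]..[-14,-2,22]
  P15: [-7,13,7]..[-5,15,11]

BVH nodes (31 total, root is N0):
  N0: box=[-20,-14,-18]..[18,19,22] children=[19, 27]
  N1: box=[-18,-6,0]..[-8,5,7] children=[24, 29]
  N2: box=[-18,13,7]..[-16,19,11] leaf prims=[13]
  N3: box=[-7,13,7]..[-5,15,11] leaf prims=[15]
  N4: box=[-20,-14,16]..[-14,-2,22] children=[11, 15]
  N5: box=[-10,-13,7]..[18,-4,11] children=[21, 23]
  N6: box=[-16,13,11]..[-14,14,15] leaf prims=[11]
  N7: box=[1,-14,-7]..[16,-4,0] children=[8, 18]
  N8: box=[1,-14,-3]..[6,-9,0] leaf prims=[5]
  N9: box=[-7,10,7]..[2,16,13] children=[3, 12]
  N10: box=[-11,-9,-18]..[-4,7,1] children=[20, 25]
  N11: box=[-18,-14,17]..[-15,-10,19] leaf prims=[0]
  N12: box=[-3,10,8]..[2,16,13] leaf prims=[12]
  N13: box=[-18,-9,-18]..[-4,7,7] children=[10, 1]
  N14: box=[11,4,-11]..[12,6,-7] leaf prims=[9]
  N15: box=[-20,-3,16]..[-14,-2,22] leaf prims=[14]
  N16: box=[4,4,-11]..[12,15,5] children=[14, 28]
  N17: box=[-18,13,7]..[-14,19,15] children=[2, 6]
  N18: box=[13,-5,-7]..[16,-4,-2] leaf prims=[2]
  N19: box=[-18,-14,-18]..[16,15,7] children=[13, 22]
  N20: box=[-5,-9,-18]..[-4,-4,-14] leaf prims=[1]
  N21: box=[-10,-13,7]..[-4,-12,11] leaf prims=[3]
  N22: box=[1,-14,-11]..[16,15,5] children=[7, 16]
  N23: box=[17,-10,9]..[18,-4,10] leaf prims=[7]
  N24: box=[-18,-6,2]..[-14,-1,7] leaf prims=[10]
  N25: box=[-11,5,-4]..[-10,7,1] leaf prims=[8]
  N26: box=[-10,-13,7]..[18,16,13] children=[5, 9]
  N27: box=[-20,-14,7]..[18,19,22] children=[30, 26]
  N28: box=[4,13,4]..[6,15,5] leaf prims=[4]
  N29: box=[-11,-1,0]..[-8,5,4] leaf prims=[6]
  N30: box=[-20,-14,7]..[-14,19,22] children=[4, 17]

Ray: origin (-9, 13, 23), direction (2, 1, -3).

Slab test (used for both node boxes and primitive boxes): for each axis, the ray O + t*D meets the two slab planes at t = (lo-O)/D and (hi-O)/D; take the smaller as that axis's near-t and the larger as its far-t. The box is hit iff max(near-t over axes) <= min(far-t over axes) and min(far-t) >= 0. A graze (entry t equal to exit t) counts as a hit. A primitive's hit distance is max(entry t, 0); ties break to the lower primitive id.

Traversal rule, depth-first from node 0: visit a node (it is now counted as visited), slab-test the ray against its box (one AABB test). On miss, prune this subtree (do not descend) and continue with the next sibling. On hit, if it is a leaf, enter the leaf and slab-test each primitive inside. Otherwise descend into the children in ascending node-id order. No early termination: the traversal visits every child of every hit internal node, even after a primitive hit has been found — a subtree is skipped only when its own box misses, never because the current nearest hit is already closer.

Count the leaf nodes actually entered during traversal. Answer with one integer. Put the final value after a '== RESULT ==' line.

Walk:
N0 x:[-11/2,27/2] y:[-27,6] z:[1/3,41/3] -> hit [1/3,6], descend [19, 27]
  N19 x:[-9/2,25/2] y:[-27,2] z:[16/3,41/3] -> miss, prune
  N27 x:[-11/2,27/2] y:[-27,6] z:[1/3,16/3] -> hit [1/3,16/3], descend [26, 30]
    N26 x:[-1/2,27/2] y:[-26,3] z:[10/3,16/3] -> miss, prune
    N30 x:[-11/2,-5/2] y:[-27,6] z:[1/3,16/3] -> miss, prune

5 AABB tests over nodes [0, 19, 27, 26, 30]; 0 leaves entered; closest miss.

== RESULT ==
0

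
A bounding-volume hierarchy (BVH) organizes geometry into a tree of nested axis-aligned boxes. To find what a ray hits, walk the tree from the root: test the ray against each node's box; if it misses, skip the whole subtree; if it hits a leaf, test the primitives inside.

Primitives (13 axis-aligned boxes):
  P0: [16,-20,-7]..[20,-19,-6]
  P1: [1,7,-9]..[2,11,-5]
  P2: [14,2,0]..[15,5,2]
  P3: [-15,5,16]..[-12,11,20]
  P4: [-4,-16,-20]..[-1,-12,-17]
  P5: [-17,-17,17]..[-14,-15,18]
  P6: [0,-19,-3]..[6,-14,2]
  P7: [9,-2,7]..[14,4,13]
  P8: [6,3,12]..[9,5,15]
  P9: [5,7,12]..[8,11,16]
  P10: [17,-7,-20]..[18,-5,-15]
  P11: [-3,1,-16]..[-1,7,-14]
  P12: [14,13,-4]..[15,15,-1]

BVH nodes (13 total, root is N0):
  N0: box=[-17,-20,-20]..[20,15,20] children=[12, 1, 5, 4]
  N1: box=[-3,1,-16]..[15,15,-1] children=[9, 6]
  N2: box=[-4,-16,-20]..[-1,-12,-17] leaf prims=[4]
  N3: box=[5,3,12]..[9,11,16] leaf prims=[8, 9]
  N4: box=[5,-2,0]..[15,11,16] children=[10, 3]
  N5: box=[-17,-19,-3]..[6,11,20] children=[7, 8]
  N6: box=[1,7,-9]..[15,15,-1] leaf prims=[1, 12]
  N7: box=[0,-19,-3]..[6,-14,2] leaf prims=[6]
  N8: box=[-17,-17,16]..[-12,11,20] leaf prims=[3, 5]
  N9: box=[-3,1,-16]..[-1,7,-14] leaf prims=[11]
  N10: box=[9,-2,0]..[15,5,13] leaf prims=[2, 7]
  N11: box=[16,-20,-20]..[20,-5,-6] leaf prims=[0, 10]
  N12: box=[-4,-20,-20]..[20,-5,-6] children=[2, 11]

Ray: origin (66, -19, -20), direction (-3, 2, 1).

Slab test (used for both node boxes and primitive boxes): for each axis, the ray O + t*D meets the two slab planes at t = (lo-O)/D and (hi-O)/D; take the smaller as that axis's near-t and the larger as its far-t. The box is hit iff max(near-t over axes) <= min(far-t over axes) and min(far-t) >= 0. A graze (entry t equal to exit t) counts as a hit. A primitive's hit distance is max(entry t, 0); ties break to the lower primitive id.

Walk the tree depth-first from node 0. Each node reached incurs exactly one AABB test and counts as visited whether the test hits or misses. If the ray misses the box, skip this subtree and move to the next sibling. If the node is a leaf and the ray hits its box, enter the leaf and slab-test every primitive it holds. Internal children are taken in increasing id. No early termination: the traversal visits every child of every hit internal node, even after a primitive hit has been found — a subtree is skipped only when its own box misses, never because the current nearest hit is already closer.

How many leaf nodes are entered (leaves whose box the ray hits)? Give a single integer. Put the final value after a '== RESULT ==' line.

Trace the traversal:
N0 x:[46/3,83/3] y:[-1/2,17] z:[0,40] -> hit [46/3,17], descend [1, 4, 5, 12]
  N1 x:[17,23] y:[10,17] z:[4,19] -> hit [17,17], descend [6, 9]
    N6 x:[17,65/3] y:[13,17] z:[11,19] -> hit [17,17] leaf, test {P1(miss), P12@t=17}
    N9 x:[67/3,23] y:[10,13] z:[4,6] -> miss, prune
  N4 x:[17,61/3] y:[17/2,15] z:[20,36] -> miss, prune
  N5 x:[20,83/3] y:[0,15] z:[17,40] -> miss, prune
  N12 x:[46/3,70/3] y:[-1/2,7] z:[0,14] -> miss, prune

Visited [0, 1, 6, 9, 4, 5, 12]. Tests: 7 box, 1 leaf. Nearest: P12.

== RESULT ==
1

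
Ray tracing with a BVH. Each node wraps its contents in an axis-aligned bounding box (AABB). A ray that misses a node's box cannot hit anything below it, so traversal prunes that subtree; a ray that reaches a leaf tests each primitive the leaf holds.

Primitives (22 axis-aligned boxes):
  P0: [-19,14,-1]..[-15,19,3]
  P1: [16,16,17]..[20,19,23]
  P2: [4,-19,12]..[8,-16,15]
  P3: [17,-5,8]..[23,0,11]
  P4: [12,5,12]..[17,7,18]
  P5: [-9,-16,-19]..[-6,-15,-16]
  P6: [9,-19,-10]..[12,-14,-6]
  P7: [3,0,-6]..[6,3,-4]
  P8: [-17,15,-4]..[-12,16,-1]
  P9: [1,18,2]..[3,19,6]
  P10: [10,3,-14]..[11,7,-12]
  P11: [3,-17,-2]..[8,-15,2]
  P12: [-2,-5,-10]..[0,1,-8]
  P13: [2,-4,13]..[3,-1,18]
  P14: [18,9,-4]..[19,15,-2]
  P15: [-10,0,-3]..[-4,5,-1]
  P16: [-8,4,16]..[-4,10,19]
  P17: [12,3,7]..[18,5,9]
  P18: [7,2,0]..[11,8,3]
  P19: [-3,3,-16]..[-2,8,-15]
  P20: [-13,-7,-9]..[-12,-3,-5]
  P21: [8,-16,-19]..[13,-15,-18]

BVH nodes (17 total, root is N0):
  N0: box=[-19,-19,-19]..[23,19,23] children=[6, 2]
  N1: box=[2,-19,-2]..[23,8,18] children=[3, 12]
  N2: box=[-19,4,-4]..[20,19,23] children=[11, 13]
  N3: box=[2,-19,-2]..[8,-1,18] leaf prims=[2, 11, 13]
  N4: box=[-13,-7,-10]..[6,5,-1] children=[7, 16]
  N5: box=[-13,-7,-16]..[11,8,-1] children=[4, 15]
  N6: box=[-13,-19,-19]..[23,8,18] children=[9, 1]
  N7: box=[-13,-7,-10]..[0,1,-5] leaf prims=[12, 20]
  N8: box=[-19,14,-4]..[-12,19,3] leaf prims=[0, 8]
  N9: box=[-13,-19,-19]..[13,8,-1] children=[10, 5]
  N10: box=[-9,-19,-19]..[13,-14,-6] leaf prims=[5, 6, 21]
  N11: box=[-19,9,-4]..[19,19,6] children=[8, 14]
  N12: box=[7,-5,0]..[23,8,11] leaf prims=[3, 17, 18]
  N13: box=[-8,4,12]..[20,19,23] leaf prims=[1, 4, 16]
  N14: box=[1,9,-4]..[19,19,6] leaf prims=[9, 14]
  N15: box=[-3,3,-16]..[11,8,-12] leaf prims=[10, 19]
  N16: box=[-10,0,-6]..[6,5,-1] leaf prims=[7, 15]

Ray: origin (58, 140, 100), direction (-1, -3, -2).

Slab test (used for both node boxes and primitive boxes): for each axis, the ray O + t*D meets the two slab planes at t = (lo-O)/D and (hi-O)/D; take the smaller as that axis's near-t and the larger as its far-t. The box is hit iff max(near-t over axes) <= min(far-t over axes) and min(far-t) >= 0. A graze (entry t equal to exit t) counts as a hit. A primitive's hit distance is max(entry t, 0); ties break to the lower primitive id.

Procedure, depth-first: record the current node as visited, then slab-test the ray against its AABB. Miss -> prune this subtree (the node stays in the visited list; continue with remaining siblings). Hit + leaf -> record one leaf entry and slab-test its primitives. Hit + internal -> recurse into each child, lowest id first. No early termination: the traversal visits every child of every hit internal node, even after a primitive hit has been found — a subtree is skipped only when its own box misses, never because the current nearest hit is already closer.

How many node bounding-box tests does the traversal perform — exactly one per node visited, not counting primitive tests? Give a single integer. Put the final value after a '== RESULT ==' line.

Trace the traversal:
N0 x:[35,77] y:[121/3,53] z:[77/2,119/2] -> hit [121/3,53], descend [2, 6]
  N2 x:[38,77] y:[121/3,136/3] z:[77/2,52] -> hit [121/3,136/3], descend [11, 13]
    N11 x:[39,77] y:[121/3,131/3] z:[47,52] -> miss, prune
    N13 x:[38,66] y:[121/3,136/3] z:[77/2,44] -> hit [121/3,44] leaf, test {P1@t=121/3, P4(miss), P16(miss)}
  N6 x:[35,71] y:[44,53] z:[41,119/2] -> hit [44,53], descend [1, 9]
    N1 x:[35,56] y:[44,53] z:[41,51] -> hit [44,51], descend [3, 12]
      N3 x:[50,56] y:[47,53] z:[41,51] -> hit [50,51] leaf, test {P2(miss), P11(miss), P13(miss)}
      N12 x:[35,51] y:[44,145/3] z:[89/2,50] -> hit [89/2,145/3] leaf, test {P3(miss), P17@t=91/2, P18(miss)}
    N9 x:[45,71] y:[44,53] z:[101/2,119/2] -> hit [101/2,53], descend [5, 10]
      N5 x:[47,71] y:[44,49] z:[101/2,58] -> miss, prune
      N10 x:[45,67] y:[154/3,53] z:[53,119/2] -> hit [53,53] leaf, test {P5(miss), P6(miss), P21(miss)}

order=[0, 2, 11, 13, 6, 1, 3, 12, 9, 5, 10]  |boxes|=11  |leaves|=4  hit=P1

== RESULT ==
11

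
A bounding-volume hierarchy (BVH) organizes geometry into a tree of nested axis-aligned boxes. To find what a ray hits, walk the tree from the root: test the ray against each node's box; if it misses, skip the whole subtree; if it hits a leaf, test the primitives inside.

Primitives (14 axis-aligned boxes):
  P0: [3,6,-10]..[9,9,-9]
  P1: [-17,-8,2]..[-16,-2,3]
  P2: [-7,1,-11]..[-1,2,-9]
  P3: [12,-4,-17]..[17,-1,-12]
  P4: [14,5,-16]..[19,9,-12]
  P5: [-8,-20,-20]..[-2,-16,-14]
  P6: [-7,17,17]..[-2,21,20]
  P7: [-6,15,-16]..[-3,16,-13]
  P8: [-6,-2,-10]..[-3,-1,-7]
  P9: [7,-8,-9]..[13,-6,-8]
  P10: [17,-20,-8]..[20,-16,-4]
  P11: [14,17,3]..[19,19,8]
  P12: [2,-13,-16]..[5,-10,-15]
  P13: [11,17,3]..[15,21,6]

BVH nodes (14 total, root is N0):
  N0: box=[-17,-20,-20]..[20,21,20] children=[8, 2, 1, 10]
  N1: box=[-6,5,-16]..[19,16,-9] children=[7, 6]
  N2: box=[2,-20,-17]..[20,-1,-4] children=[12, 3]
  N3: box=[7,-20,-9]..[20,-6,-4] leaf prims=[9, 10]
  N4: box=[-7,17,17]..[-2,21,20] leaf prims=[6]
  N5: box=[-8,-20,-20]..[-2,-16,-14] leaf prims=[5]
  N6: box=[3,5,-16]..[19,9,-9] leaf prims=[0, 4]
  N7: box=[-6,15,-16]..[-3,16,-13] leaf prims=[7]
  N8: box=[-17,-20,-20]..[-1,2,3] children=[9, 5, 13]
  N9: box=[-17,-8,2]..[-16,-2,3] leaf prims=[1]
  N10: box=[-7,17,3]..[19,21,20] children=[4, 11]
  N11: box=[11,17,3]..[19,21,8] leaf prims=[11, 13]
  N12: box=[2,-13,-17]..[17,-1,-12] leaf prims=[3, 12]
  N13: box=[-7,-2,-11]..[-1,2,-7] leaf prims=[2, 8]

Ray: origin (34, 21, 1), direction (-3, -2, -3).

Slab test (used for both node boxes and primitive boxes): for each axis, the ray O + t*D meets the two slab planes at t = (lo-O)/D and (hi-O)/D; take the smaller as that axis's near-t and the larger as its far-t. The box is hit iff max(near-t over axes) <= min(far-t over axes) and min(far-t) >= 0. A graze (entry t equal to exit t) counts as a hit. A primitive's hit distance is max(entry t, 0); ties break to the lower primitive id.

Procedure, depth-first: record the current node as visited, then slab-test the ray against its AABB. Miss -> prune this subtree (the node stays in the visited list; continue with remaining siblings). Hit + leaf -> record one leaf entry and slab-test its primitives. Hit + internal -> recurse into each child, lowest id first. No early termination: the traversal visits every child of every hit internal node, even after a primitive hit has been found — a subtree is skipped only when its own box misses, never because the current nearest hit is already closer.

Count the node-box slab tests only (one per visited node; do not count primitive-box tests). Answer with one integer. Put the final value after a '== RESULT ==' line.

Trace the traversal:
N0 x:[14/3,17] y:[0,41/2] z:[-19/3,7] -> hit [14/3,7], descend [1, 2, 8, 10]
  N1 x:[5,40/3] y:[5/2,8] z:[10/3,17/3] -> hit [5,17/3], descend [6, 7]
    N6 x:[5,31/3] y:[6,8] z:[10/3,17/3] -> miss, prune
    N7 x:[37/3,40/3] y:[5/2,3] z:[14/3,17/3] -> miss, prune
  N2 x:[14/3,32/3] y:[11,41/2] z:[5/3,6] -> miss, prune
  N8 x:[35/3,17] y:[19/2,41/2] z:[-2/3,7] -> miss, prune
  N10 x:[5,41/3] y:[0,2] z:[-19/3,-2/3] -> miss, prune

Visited [0, 1, 6, 7, 2, 8, 10]. Tests: 7 box, 0 leaf. Nearest: miss.

== RESULT ==
7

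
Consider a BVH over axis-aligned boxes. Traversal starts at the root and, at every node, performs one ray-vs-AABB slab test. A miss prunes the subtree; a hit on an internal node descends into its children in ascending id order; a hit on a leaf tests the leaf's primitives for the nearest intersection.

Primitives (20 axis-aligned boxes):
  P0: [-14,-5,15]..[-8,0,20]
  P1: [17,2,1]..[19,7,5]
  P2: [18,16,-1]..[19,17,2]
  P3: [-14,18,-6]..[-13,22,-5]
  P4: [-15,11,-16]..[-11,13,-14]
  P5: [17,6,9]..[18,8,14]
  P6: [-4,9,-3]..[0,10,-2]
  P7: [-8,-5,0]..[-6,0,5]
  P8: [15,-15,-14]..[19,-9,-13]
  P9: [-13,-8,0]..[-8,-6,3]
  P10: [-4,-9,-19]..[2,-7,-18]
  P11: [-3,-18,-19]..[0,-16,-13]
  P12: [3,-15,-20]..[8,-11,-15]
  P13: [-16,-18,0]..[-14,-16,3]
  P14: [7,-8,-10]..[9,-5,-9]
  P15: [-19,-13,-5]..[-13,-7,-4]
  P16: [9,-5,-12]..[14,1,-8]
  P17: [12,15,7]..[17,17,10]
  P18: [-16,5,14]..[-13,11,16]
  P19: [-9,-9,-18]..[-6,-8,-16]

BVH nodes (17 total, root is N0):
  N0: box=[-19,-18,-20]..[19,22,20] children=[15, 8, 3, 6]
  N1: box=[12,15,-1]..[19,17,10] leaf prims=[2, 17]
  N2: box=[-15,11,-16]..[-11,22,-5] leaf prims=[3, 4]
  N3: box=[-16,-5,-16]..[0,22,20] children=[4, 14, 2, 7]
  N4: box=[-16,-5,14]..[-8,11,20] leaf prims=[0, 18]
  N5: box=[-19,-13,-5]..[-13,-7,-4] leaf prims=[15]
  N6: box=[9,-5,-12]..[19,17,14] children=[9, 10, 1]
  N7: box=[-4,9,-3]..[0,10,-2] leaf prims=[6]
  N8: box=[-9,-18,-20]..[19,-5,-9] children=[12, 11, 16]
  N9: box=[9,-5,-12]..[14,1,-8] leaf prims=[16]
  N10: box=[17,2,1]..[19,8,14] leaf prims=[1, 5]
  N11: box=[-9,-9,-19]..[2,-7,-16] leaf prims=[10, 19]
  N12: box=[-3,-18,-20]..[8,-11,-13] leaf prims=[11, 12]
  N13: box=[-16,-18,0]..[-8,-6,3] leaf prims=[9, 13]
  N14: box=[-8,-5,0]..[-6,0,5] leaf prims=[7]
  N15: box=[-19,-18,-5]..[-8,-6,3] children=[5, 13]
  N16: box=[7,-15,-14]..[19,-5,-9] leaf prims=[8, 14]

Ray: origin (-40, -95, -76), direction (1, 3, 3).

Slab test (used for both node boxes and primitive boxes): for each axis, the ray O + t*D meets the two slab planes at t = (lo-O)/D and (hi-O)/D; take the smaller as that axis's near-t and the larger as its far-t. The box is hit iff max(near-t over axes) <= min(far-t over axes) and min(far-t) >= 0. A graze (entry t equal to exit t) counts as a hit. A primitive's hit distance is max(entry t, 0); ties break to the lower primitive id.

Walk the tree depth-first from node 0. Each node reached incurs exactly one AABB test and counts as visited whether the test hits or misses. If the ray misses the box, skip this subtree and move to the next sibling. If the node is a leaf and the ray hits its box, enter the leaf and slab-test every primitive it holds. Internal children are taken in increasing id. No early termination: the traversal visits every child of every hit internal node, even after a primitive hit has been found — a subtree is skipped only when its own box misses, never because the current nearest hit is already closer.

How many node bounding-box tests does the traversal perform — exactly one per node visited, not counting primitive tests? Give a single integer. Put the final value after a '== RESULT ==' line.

Trace the traversal:
N0 x:[21,59] y:[77/3,39] z:[56/3,32] -> hit [77/3,32], descend [3, 6, 8, 15]
  N3 x:[24,40] y:[30,39] z:[20,32] -> hit [30,32], descend [2, 4, 7, 14]
    N2 x:[25,29] y:[106/3,39] z:[20,71/3] -> miss, prune
    N4 x:[24,32] y:[30,106/3] z:[30,32] -> hit [30,32] leaf, test {P0@t=91/3, P18(miss)}
    N7 x:[36,40] y:[104/3,35] z:[73/3,74/3] -> miss, prune
    N14 x:[32,34] y:[30,95/3] z:[76/3,27] -> miss, prune
  N6 x:[49,59] y:[30,112/3] z:[64/3,30] -> miss, prune
  N8 x:[31,59] y:[77/3,30] z:[56/3,67/3] -> miss, prune
  N15 x:[21,32] y:[77/3,89/3] z:[71/3,79/3] -> hit [77/3,79/3], descend [5, 13]
    N5 x:[21,27] y:[82/3,88/3] z:[71/3,24] -> miss, prune
    N13 x:[24,32] y:[77/3,89/3] z:[76/3,79/3] -> hit [77/3,79/3] leaf, test {P9(miss), P13@t=77/3}

11 AABB tests over nodes [0, 3, 2, 4, 7, 14, 6, 8, 15, 5, 13]; 2 leaves entered; closest P13.

== RESULT ==
11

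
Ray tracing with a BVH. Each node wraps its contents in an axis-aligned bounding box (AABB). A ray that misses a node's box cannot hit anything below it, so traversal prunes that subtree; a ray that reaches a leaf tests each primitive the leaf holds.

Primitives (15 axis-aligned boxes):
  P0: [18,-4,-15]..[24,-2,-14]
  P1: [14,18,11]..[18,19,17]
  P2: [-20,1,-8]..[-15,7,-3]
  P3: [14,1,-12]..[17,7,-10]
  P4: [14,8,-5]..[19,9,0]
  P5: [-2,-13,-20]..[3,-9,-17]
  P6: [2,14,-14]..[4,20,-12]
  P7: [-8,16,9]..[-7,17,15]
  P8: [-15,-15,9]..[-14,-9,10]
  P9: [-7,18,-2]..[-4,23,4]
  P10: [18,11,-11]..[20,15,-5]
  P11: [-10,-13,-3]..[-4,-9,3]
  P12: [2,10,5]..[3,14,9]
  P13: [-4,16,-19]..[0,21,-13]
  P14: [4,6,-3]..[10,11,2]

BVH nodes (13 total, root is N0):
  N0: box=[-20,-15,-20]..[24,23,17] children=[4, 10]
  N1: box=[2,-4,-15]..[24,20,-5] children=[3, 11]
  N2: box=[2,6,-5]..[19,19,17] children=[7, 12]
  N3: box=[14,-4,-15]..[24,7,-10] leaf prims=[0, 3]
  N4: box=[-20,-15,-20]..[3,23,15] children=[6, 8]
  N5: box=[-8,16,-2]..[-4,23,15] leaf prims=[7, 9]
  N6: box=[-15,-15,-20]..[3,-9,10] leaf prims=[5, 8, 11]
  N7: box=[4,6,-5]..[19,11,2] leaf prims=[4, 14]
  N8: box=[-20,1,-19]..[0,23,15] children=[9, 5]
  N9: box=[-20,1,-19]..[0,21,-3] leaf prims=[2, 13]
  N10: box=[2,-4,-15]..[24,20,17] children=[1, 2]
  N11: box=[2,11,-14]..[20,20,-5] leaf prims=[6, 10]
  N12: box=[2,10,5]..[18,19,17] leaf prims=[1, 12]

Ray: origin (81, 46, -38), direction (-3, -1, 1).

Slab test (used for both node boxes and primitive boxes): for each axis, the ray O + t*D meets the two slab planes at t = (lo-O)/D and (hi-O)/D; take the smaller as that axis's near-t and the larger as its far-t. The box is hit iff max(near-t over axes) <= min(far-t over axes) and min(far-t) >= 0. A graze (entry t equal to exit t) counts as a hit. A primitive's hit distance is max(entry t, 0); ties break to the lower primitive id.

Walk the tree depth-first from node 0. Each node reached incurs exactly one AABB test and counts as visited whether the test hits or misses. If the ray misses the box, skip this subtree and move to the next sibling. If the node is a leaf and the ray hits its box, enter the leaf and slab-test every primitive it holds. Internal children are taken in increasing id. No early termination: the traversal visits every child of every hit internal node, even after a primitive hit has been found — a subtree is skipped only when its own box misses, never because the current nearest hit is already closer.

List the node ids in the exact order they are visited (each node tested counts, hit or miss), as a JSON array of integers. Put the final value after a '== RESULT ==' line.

Walk:
N0 x:[19,101/3] y:[23,61] z:[18,55] -> hit [23,101/3], descend [4, 10]
  N4 x:[26,101/3] y:[23,61] z:[18,53] -> hit [26,101/3], descend [6, 8]
    N6 x:[26,32] y:[55,61] z:[18,48] -> miss, prune
    N8 x:[27,101/3] y:[23,45] z:[19,53] -> hit [27,101/3], descend [5, 9]
      N5 x:[85/3,89/3] y:[23,30] z:[36,53] -> miss, prune
      N9 x:[27,101/3] y:[25,45] z:[19,35] -> hit [27,101/3] leaf, test {P2(miss), P13(miss)}
  N10 x:[19,79/3] y:[26,50] z:[23,55] -> hit [26,79/3], descend [1, 2]
    N1 x:[19,79/3] y:[26,50] z:[23,33] -> hit [26,79/3], descend [3, 11]
      N3 x:[19,67/3] y:[39,50] z:[23,28] -> miss, prune
      N11 x:[61/3,79/3] y:[26,35] z:[24,33] -> hit [26,79/3] leaf, test {P6@t=26, P10(miss)}
    N2 x:[62/3,79/3] y:[27,40] z:[33,55] -> miss, prune

Visited [0, 4, 6, 8, 5, 9, 10, 1, 3, 11, 2]. Tests: 11 box, 2 leaf. Nearest: P6.

== RESULT ==
[0, 4, 6, 8, 5, 9, 10, 1, 3, 11, 2]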